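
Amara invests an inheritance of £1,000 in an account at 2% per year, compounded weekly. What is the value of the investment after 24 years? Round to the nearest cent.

Periodic rate = 2%/52 = 0.000384615; periods = 52·24 = 1248.
A = 1,000·(1 + 0.02/52)^1248 ≈ 1,000·1.615925271 ≈ 1,615.9253.

£1,615.93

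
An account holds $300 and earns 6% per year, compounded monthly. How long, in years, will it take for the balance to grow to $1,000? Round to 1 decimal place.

20.1 years

We need (1 + 0.005)^(12t) = 3.3333, so 12t = ln 3.3333 / ln 1.005 ≈ 241.3960.
t ≈ 241.3960/12 = 20.1163 years.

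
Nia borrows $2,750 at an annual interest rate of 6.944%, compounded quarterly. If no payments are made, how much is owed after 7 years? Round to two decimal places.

$4,452.70

Growth factor = (1 + 0.01736)^28 ≈ 1.619162481.
A ≈ 2,750 × 1.619162481 ≈ 4,452.6968.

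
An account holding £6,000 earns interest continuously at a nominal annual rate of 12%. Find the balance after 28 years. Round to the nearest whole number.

A = P·e^(rt) = 6,000·e^(0.12·28) = 6,000·e^3.36.
e^3.36 ≈ 28.7891908792, so A ≈ 172,735.1453.

£172,735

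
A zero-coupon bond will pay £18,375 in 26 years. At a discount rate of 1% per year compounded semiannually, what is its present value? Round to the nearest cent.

Periodic rate = 1%/2 = 0.005; 52 periods.
P = 18,375/(1 + 0.005)^52 ≈ 18,375/1.2960901537 ≈ 14,177.2545.

£14,177.25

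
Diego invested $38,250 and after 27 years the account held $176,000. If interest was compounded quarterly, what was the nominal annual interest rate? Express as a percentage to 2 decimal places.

The 108-period growth factor is 176,000/38,250 = 4.60131.
r/4 = 4.60131^(1/108) − 1 ≈ 0.0142331, so r ≈ 4·0.0142331 = 5.69325%.

5.69%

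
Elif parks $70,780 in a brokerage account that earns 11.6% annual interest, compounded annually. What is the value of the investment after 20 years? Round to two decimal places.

$635,615.46

Annual rate = 11.6% = 0.116; years = 20.
A = 70,780·(1 + 0.116)^20 ≈ 70,780·8.98015622524 ≈ 635,615.4576.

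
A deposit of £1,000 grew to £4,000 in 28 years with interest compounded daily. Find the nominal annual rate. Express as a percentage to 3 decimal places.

4.951%

The 10220-period growth factor is 4,000/1,000 = 4.
r/365 = 4^(1/10220) − 1 ≈ 0.000135654, so r ≈ 365·0.000135654 = 4.95139%.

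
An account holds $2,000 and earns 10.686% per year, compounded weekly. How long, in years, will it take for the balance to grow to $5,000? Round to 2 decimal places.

8.58 years

We need (1 + 0.002055)^(52t) = 2.5, so 52t = ln 2.5 / ln 1.002055 ≈ 446.3416.
t ≈ 446.3416/52 = 8.5835 years.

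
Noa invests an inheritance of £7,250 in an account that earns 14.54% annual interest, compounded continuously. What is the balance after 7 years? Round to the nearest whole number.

£20,061

A = P·e^(rt) = 7,250·e^(0.1454·7) = 7,250·e^1.0178.
e^1.0178 ≈ 2.7671004417, so A ≈ 20,061.4782.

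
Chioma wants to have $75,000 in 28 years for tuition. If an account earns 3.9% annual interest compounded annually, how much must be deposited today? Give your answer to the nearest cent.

$25,693.66

Annual rate = 3.9% = 0.039; 28 periods.
P = 75,000/(1 + 0.039)^28 ≈ 75,000/2.9190083116 ≈ 25,693.6576.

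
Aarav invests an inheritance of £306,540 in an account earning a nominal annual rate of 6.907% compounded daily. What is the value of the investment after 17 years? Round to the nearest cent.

Periodic rate = 6.907%/365 = 0.000189233; periods = 365·17 = 6205.
A = 306,540·(1 + 0.06907/365)^6205 ≈ 306,540·3.23516171647 ≈ 991,706.4726.

£991,706.47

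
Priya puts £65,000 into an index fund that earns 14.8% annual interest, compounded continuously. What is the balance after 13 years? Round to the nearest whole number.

A = P·e^(rt) = 65,000·e^(0.148·13) = 65,000·e^1.924.
e^1.924 ≈ 6.84829694367, so A ≈ 445,139.3013.

£445,139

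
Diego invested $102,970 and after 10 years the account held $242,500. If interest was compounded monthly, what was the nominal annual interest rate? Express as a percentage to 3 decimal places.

The 120-period growth factor is 242,500/102,970 = 2.35505.
r/12 = 2.35505^(1/120) − 1 ≈ 0.00716357, so r ≈ 12·0.00716357 = 8.59628%.

8.596%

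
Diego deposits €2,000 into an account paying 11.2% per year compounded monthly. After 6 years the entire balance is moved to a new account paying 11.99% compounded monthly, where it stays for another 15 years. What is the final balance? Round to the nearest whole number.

After 6 years at 11.2%: 2,000 × 1.9520563928 ≈ 3,904.1128.
Then 15 years at 11.99%: 3,904.1128 × 5.9869038914 ≈ 23,373.5480.

€23,374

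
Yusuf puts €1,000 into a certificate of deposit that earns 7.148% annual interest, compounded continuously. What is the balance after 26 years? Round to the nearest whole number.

€6,414

A = P·e^(rt) = 1,000·e^(0.07148·26) = 1,000·e^1.85848.
e^1.85848 ≈ 6.413980108, so A ≈ 6,413.9801.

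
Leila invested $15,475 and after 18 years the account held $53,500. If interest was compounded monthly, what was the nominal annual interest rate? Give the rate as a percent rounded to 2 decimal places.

6.91%

The 216-period growth factor is 53,500/15,475 = 3.45719.
r/12 = 3.45719^(1/216) − 1 ≈ 0.00575937, so r ≈ 12·0.00575937 = 6.91125%.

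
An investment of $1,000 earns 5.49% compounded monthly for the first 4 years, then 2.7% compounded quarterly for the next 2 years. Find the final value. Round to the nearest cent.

After 4 years at 5.49%: 1,000 × 1.24495476 ≈ 1,244.9548.
Then 2 years at 2.7%: 1,244.9548 × 1.055293119 ≈ 1,313.7922.

$1,313.79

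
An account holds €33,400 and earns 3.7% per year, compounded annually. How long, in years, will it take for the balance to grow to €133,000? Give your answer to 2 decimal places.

38.03 years

We need (1 + 0.037)^t = 3.982, so t = ln 3.982 / ln 1.037 ≈ 38.0325.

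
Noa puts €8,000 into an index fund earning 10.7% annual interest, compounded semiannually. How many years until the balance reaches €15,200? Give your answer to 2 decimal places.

(1 + 0.0535)^(2t) = 15,200/8,000 = 1.9.
2t·ln(1 + 0.0535) = ln(1.9); 2t = 0.64185/0.052118 ≈ 12.3154.
t ≈ 6.1577 years.

6.16 years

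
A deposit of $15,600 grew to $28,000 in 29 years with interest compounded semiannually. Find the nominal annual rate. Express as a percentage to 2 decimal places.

The 58-period growth factor is 28,000/15,600 = 1.79487.
r/2 = 1.79487^(1/58) − 1 ≈ 0.0101361, so r ≈ 2·0.0101361 = 2.02722%.

2.03%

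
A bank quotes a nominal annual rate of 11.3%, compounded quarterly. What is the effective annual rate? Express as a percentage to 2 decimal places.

11.79%

EAR = (1 + 11.3%/4)^4 − 1 = (1 + 0.02825)^4 − 1.
(1 + 0.02825)^4 ≈ 1.117879, so EAR ≈ 11.78792%.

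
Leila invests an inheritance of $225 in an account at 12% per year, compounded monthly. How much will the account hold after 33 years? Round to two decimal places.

$11,573.02

Periodic rate = 12%/12 = 0.01; periods = 12·33 = 396.
A = 225·(1 + 0.01)^396 ≈ 225·51.435624593 ≈ 11,573.0155.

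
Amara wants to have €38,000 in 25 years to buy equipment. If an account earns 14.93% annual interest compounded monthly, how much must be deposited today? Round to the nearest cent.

Growth factor = (1 + 0.1493/12)^300 ≈ 40.832223079.
P = 38,000/40.832223079 ≈ 930.6375.

€930.64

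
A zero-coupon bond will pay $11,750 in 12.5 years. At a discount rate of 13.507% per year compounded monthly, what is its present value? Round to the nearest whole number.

$2,192

Periodic rate = 13.507%/12 = 0.0112558; 150 periods.
P = 11,750/(1 + 0.13507/12)^150 ≈ 11,750/5.3598911758 ≈ 2,192.2087.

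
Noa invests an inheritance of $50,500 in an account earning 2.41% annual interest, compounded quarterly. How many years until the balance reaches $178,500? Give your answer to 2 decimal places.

52.55 years

We need (1 + 0.006025)^(4t) = 3.5347, so 4t = ln 3.5347 / ln 1.006025 ≈ 210.1934.
t ≈ 210.1934/4 = 52.5483 years.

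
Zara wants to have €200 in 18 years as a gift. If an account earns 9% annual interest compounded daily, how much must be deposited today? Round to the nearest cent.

€39.59

Periodic rate = 9%/365 = 0.000246575; 6570 periods.
P = 200/(1 + 0.09/365)^6570 ≈ 200/5.05208135 ≈ 39.5876.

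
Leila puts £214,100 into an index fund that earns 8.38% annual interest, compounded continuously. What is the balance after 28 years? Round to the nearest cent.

A = P·e^(rt) = 214,100·e^(0.0838·28) = 214,100·e^2.3464.
e^2.3464 ≈ 10.44788953875, so A ≈ 2,236,893.1502.

£2,236,893.15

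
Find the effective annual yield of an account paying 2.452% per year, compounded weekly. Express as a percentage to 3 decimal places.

One year is 52 periods at 0.000471538 each: (1 + 0.000471538)^52 ≈ 1.024817.
EAR = 1.024817 − 1 ≈ 2.48172%.

2.482%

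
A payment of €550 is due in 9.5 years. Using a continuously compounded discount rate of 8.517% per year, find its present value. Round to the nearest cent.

€244.89

P = A·e^(−rt) = 550·e^(−0.809115).
e^(−0.809115) ≈ 0.44525194, so P ≈ 244.8886.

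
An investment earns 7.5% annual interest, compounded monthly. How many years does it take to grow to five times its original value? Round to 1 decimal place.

(1 + 0.00625)^(12t) = 5.
12t = ln 5 / ln(1 + 0.00625) ≈ 1.6094/0.00623055 ≈ 258.3139.
t ≈ 21.5262.

21.5 years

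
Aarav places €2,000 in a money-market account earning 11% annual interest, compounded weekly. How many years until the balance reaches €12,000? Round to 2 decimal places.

We need (1 + 0.00211538)^(52t) = 6, so 52t = ln 6 / ln 1.002115 ≈ 847.9091.
t ≈ 847.9091/52 = 16.3059 years.

16.31 years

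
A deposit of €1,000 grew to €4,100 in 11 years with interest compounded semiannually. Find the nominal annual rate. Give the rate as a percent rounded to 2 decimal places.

13.25%

(1 + r/2)^22 = 4,100/1,000 = 4.1.
1 + r/2 = 4.1^(1/22) ≈ 1.066237, so r/2 ≈ 0.0662372.
r ≈ 2·0.0662372 = 13.24743%.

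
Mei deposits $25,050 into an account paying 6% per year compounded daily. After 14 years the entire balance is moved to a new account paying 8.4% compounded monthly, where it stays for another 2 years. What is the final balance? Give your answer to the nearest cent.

After 14 years at 6%: 25,050 × 2.3162070753 ≈ 58,020.9872.
Then 2 years at 8.4%: 58,020.9872 × 1.1822444755 ≈ 68,594.9916.

$68,594.99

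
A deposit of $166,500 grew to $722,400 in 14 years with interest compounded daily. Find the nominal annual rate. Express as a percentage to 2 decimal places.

10.48%

The 5110-period growth factor is 722,400/166,500 = 4.33874.
r/365 = 4.33874^(1/5110) − 1 ≈ 0.00028724, so r ≈ 365·0.00028724 = 10.48425%.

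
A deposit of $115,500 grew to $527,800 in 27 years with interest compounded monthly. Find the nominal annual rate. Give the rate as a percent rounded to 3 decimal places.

(1 + r/12)^324 = 527,800/115,500 = 4.5697.
1 + r/12 = 4.5697^(1/324) ≈ 1.004701, so r/12 ≈ 0.00470066.
r ≈ 12·0.00470066 = 5.64080%.

5.641%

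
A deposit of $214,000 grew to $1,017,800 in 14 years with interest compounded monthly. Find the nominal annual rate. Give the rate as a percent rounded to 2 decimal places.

11.19%

The 168-period growth factor is 1,017,800/214,000 = 4.75607.
r/12 = 4.75607^(1/168) − 1 ≈ 0.00932549, so r ≈ 12·0.00932549 = 11.19059%.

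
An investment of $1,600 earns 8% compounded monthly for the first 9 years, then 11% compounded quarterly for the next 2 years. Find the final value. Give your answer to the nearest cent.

After 9 years at 8%: 1,600 × 2.049530236 ≈ 3,279.2484.
Then 2 years at 11%: 3,279.2484 × 1.242380552 ≈ 4,074.0744.

$4,074.07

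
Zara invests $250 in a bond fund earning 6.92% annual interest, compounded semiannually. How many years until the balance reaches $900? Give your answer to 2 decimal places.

(1 + 0.0346)^(2t) = 900/250 = 3.6.
2t·ln(1 + 0.0346) = ln(3.6); 2t = 1.2809/0.0340149 ≈ 37.6580.
t ≈ 18.8290 years.

18.83 years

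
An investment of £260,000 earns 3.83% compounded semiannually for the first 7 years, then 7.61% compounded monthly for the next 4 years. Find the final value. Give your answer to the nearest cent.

£459,291.80

After 7 years at 3.83%: 260,000 × 1.30416795058 ≈ 339,083.6672.
Then 4 years at 7.61%: 339,083.6672 × 1.35450877331 ≈ 459,291.8020.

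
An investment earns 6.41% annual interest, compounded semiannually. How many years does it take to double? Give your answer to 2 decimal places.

(1 + 0.03205)^(2t) = 2.
2t = ln 2 / ln(1 + 0.03205) ≈ 0.69315/0.0315471 ≈ 21.9718.
t ≈ 10.9859.

10.99 years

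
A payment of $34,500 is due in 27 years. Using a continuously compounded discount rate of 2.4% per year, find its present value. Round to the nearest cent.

P = A·e^(−rt) = 34,500·e^(−0.648).
e^(−0.648) ≈ 0.5230909131, so P ≈ 18,046.6365.

$18,046.64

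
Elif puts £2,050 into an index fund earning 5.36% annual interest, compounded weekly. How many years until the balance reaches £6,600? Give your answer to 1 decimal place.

21.8 years

(1 + 0.00103077)^(52t) = 6,600/2,050 = 3.2195.
52t·ln(1 + 0.00103077) = ln(3.2195); 52t = 1.1692/0.00103024 ≈ 1134.9120.
t ≈ 21.8252 years.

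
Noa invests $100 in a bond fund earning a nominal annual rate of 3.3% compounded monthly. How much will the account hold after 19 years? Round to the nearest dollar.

Growth factor = (1 + 0.00275)^228 ≈ 1.87037595.
A ≈ 100 × 1.87037595 ≈ 187.0376.

$187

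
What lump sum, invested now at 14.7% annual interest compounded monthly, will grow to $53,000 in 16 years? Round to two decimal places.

Periodic rate = 14.7%/12 = 0.01225; 192 periods.
P = 53,000/(1 + 0.01225)^192 ≈ 53,000/10.357496723 ≈ 5,117.0665.

$5,117.07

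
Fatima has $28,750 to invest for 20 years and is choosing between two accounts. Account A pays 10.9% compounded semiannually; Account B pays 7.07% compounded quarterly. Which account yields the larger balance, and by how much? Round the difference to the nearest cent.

Account A, by $123,380.88

Account A growth factor: (1 + 0.0545)^40 ≈ 8.35340163604; balance ≈ 240,160.2970.
Account B growth factor: (1 + 0.017675)^80 ≈ 4.06189290386; balance ≈ 116,779.4210.
Account A is larger by 123,380.8761.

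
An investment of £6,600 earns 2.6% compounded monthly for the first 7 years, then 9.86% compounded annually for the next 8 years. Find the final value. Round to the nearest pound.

After 7 years at 2.6%: 6,600 × 1.1993780343 ≈ 7,915.8950.
Then 8 years at 9.86%: 7,915.8950 × 2.1218601547 ≈ 16,796.4222.

£16,796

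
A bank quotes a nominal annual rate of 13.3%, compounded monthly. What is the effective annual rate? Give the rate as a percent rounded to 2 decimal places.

One year is 12 periods at 0.0110833 each: (1 + 0.0110833)^12 ≈ 1.141415.
EAR = 1.141415 − 1 ≈ 14.14146%.

14.14%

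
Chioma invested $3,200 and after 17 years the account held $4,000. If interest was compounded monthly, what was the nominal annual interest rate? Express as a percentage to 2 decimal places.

(1 + r/12)^204 = 4,000/3,200 = 1.25.
1 + r/12 = 1.25^(1/204) ≈ 1.001094, so r/12 ≈ 0.00109444.
r ≈ 12·0.00109444 = 1.31333%.

1.31%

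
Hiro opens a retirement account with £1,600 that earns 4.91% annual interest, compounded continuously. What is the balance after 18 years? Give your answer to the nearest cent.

A = P·e^(rt) = 1,600·e^(0.0491·18) = 1,600·e^0.8838.
e^0.8838 ≈ 2.420078554, so A ≈ 3,872.1257.

£3,872.13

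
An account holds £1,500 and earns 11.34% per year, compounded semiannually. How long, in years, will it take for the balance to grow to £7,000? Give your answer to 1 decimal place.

We need (1 + 0.0567)^(2t) = 4.6667, so 2t = ln 4.6667 / ln 1.0567 ≈ 27.9315.
t ≈ 27.9315/2 = 13.9657 years.

14.0 years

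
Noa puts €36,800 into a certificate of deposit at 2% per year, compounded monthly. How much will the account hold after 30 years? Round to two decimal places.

€67,020.49

Growth factor = (1 + 0.02/12)^360 ≈ 1.8212089792.
A ≈ 36,800 × 1.8212089792 ≈ 67,020.4904.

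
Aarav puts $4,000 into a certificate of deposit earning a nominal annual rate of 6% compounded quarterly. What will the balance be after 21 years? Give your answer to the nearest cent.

$13,970.36

Periodic rate = 6%/4 = 0.015; periods = 4·21 = 84.
A = 4,000·(1 + 0.015)^84 ≈ 4,000·3.4925895395 ≈ 13,970.3582.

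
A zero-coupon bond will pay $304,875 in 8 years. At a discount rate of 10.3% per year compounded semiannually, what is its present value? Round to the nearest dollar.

$136,513

Growth factor = (1 + 0.0515)^16 ≈ 2.2333070267.
P = 304,875/2.2333070267 ≈ 136,512.8020.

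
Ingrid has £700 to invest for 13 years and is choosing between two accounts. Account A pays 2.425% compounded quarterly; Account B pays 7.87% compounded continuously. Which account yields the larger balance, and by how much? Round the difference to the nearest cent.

Account B, by £988.75

A: (1 + 0.0060625)^52 ≈ 1.36929806, so 700 × 1.36929806 ≈ 958.5086.
B: e^(0.0787·13) = e^1.0231 ≈ 2.781805007, so 700 × 2.781805007 ≈ 1,947.2635.
Difference ≈ 988.7549 in favor of B.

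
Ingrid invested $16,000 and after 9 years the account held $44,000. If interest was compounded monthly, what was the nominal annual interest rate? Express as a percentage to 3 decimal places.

11.293%

The 108-period growth factor is 44,000/16,000 = 2.75.
r/12 = 2.75^(1/108) − 1 ≈ 0.00941068, so r ≈ 12·0.00941068 = 11.29282%.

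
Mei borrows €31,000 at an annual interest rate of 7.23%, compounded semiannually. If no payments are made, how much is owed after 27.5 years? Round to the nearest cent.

Growth factor = (1 + 0.03615)^55 ≈ 7.05090272746.
A ≈ 31,000 × 7.05090272746 ≈ 218,577.9846.

€218,577.98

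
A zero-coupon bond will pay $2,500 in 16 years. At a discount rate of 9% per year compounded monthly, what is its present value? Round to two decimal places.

$595.51

Growth factor = (1 + 0.0075)^192 ≈ 4.1980782.
P = 2,500/4.1980782 ≈ 595.5106.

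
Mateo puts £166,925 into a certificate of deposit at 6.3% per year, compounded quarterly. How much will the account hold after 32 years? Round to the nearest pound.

£1,233,774

Growth factor = (1 + 0.01575)^128 ≈ 7.39119002185.
A ≈ 166,925 × 7.39119002185 ≈ 1,233,774.3944.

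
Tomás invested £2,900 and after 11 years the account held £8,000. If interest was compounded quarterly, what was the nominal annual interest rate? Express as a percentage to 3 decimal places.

9.332%

(1 + r/4)^44 = 8,000/2,900 = 2.75862.
1 + r/4 = 2.75862^(1/44) ≈ 1.02333, so r/4 ≈ 0.02333.
r ≈ 4·0.02333 = 9.33202%.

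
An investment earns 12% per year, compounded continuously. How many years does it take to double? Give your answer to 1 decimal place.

5.8 years

e^(0.12t) = 2, so 0.12t = ln 2 ≈ 0.69315.
t ≈ 0.69315/0.12 ≈ 5.7762.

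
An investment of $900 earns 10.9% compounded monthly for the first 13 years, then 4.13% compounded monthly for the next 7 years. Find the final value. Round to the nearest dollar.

$4,923

After 13 years at 10.9%: 900 × 4.098426688 ≈ 3,688.5840.
Then 7 years at 4.13%: 3,688.5840 × 1.334562664 ≈ 4,922.6465.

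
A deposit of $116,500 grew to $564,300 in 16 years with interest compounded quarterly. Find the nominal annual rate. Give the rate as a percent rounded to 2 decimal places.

9.98%

(1 + r/4)^64 = 564,300/116,500 = 4.84378.
1 + r/4 = 4.84378^(1/64) ≈ 1.024958, so r/4 ≈ 0.0249578.
r ≈ 4·0.0249578 = 9.98314%.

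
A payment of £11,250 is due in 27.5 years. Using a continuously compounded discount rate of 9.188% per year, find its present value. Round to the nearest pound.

P = A·e^(−rt) = 11,250·e^(−2.5267).
e^(−2.5267) ≈ 0.079922329274, so P ≈ 899.1262.

£899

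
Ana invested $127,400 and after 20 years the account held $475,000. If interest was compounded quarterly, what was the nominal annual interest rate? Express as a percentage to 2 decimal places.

The 80-period growth factor is 475,000/127,400 = 3.72841.
r/4 = 3.72841^(1/80) − 1 ≈ 0.0165858, so r ≈ 4·0.0165858 = 6.63433%.

6.63%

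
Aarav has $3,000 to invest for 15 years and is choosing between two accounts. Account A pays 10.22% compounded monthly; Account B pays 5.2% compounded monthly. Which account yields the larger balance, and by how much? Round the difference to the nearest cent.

Account A, by $7,272.85

Account A growth factor: (1 + 0.1022/12)^180 ≈ 4.6020819758; balance ≈ 13,806.2459.
Account B growth factor: (1 + 0.052/12)^180 ≈ 2.177799289; balance ≈ 6,533.3979.
Account A is larger by 7,272.8481.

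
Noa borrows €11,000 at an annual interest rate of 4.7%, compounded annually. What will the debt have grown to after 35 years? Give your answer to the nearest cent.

€54,894.21

Growth factor = (1 + 0.047)^35 ≈ 4.9903827793.
A ≈ 11,000 × 4.9903827793 ≈ 54,894.2106.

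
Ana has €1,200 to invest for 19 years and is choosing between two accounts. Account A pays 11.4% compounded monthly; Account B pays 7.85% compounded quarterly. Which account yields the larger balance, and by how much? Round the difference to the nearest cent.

Account A, by €5,105.48

A: (1 + 0.0095)^228 ≈ 8.6345897448, so 1,200 × 8.6345897448 ≈ 10,361.5077.
B: (1 + 0.019625)^76 ≈ 4.380020306, so 1,200 × 4.380020306 ≈ 5,256.0244.
Difference ≈ 5,105.4833 in favor of A.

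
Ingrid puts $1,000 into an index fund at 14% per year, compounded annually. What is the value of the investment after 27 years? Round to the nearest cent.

$34,389.91

Growth factor = (1 + 0.14)^27 ≈ 34.38990579.
A ≈ 1,000 × 34.38990579 ≈ 34,389.9058.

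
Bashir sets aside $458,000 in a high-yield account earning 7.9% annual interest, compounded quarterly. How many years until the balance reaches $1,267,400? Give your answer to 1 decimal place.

13.0 years

We need (1 + 0.01975)^(4t) = 2.7672, so 4t = ln 2.7672 / ln 1.01975 ≈ 52.0442.
t ≈ 52.0442/4 = 13.0110 years.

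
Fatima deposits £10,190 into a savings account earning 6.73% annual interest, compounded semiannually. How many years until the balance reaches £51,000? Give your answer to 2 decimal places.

(1 + 0.03365)^(2t) = 51,000/10,190 = 5.0049.
2t·ln(1 + 0.03365) = ln(5.0049); 2t = 1.6104/0.0330962 ≈ 48.6587.
t ≈ 24.3293 years.

24.33 years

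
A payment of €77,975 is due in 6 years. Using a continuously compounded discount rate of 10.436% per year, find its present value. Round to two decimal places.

P = A·e^(−rt) = 77,975·e^(−0.62616).
e^(−0.62616) ≈ 0.53464088525, so P ≈ 41,688.6230.

€41,688.62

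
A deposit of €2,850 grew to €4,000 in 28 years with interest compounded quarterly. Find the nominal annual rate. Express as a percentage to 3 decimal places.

The 112-period growth factor is 4,000/2,850 = 1.40351.
r/4 = 1.40351^(1/112) − 1 ≈ 0.00303115, so r ≈ 4·0.00303115 = 1.21246%.

1.212%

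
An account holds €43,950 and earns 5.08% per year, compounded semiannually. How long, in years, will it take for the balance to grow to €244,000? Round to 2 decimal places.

34.17 years

We need (1 + 0.0254)^(2t) = 5.5518, so 2t = ln 5.5518 / ln 1.0254 ≈ 68.3383.
t ≈ 68.3383/2 = 34.1692 years.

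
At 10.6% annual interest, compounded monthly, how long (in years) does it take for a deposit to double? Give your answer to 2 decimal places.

(1 + 0.00883333)^(12t) = 2.
12t = ln 2 / ln(1 + 0.00883333) ≈ 0.69315/0.00879455 ≈ 78.8156.
t ≈ 6.5680.

6.57 years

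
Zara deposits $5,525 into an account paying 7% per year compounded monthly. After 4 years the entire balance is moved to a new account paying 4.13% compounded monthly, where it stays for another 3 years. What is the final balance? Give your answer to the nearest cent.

After 4 years at 7%: 5,525 × 1.322053878 ≈ 7,304.3477.
Then 3 years at 4.13%: 7,304.3477 × 1.131661919 ≈ 8,266.0521.

$8,266.05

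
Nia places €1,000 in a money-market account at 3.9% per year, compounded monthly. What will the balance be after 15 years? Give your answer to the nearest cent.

Growth factor = (1 + 0.00325)^180 ≈ 1.793289118.
A ≈ 1,000 × 1.793289118 ≈ 1,793.2891.

€1,793.29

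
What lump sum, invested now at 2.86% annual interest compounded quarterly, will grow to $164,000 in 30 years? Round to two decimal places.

$69,750.13

Growth factor = (1 + 0.00715)^120 ≈ 2.351250215.
P = 164,000/2.351250215 ≈ 69,750.1265.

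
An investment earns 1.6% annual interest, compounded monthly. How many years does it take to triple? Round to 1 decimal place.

(1 + 0.00133333)^(12t) = 3.
12t = ln 3 / ln(1 + 0.00133333) ≈ 1.0986/0.00133245 ≈ 824.5084.
t ≈ 68.7090.

68.7 years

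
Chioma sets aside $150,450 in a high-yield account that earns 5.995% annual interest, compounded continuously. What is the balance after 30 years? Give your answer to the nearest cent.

A = P·e^(rt) = 150,450·e^(0.05995·30) = 150,450·e^1.7985.
e^1.7985 ≈ 6.04057979567, so A ≈ 908,805.2303.

$908,805.23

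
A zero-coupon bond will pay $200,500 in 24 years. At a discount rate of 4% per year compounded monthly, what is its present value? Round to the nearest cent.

Periodic rate = 4%/12 = 0.00333333; 288 periods.
P = 200,500/(1 + 0.04/12)^288 ≈ 200,500/2.60753034834 ≈ 76,892.6813.

$76,892.68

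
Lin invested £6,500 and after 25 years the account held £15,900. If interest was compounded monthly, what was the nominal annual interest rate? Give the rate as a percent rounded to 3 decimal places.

3.583%

The 300-period growth factor is 15,900/6,500 = 2.44615.
r/12 = 2.44615^(1/300) − 1 ≈ 0.00298617, so r ≈ 12·0.00298617 = 3.58341%.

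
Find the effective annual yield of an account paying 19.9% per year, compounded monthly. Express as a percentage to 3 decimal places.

EAR = (1 + 19.9%/12)^12 − 1 = (1 + 0.0165833)^12 − 1.
(1 + 0.0165833)^12 ≈ 1.218192, so EAR ≈ 21.81922%.

21.819%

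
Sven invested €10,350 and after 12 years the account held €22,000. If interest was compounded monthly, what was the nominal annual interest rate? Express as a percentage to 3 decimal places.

6.300%

The 144-period growth factor is 22,000/10,350 = 2.1256.
r/12 = 2.1256^(1/144) − 1 ≈ 0.00525023, so r ≈ 12·0.00525023 = 6.30028%.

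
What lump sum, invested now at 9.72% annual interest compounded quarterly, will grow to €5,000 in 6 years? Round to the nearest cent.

€2,810.07

Growth factor = (1 + 0.0243)^24 ≈ 1.779312154.
P = 5,000/1.779312154 ≈ 2,810.0747.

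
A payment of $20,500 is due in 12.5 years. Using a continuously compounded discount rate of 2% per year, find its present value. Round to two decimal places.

P = A·e^(−rt) = 20,500·e^(−0.25).
e^(−0.25) ≈ 0.77880078307, so P ≈ 15,965.4161.

$15,965.42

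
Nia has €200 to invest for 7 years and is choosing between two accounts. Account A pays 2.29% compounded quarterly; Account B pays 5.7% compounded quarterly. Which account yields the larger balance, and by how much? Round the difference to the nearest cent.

A: (1 + 0.005725)^28 ≈ 1.17332651, so 200 × 1.17332651 ≈ 234.6653.
B: (1 + 0.01425)^28 ≈ 1.48614252, so 200 × 1.48614252 ≈ 297.2285.
Difference ≈ 62.5632 in favor of B.

Account B, by €62.56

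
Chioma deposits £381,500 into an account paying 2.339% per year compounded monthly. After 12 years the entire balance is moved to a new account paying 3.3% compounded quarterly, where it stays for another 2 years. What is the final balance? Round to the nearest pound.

£539,286

After 12 years at 2.339%: 381,500 × 1.32366818281 ≈ 504,979.4117.
Then 2 years at 3.3%: 504,979.4117 × 1.0679375213 ≈ 539,286.4613.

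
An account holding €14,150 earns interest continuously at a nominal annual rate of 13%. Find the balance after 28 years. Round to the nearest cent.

€538,999.49

A = P·e^(rt) = 14,150·e^(0.13·28) = 14,150·e^3.64.
e^3.64 ≈ 38.0918367254, so A ≈ 538,999.4897.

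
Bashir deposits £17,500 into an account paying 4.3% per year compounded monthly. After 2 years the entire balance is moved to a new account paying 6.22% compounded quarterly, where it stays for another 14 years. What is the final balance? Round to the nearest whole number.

Phase 1: 17,500·(1 + 0.043/12)^24 ≈ 19,068.6794.
Phase 2: 19,068.6794·(1 + 0.01555)^56 ≈ 45,247.4391.

£45,247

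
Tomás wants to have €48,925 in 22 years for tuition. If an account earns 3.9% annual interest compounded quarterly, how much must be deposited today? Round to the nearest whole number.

€20,831

Periodic rate = 3.9%/4 = 0.00975; 88 periods.
P = 48,925/(1 + 0.00975)^88 ≈ 48,925/2.3486583274 ≈ 20,831.0419.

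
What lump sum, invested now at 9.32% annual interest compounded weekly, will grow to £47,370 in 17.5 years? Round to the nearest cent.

£9,285.45

Periodic rate = 9.32%/52 = 0.00179231; 910 periods.
P = 47,370/(1 + 0.0932/52)^910 ≈ 47,370/5.1015280739 ≈ 9,285.4532.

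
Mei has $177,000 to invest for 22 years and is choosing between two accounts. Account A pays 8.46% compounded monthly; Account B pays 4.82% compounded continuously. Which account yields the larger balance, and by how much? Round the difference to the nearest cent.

Account A growth factor: (1 + 0.00705)^264 ≈ 6.389588975916; balance ≈ 1,130,957.2487.
Account B growth factor: e^(0.0482·22) = e^1.0604 ≈ 2.8875257686; balance ≈ 511,092.0610.
Account A is larger by 619,865.1877.

Account A, by $619,865.19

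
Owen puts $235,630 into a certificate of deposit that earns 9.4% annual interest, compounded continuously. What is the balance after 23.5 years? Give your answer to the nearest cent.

A = P·e^(rt) = 235,630·e^(0.094·23.5) = 235,630·e^2.209.
e^2.209 ≈ 9.106605232987, so A ≈ 2,145,789.3910.

$2,145,789.39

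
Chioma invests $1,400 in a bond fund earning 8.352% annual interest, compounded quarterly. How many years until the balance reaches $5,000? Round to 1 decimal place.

15.4 years

(1 + 0.02088)^(4t) = 5,000/1,400 = 3.5714.
4t·ln(1 + 0.02088) = ln(3.5714); 4t = 1.273/0.020665 ≈ 61.6001.
t ≈ 15.4000 years.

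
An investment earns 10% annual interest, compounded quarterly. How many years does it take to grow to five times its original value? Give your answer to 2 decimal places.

(1 + 0.025)^(4t) = 5.
4t = ln 5 / ln(1 + 0.025) ≈ 1.6094/0.0246926 ≈ 65.1789.
t ≈ 16.2947.

16.29 years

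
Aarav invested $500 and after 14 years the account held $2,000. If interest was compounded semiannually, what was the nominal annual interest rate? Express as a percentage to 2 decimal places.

10.15%

(1 + r/2)^28 = 2,000/500 = 4.
1 + r/2 = 4^(1/28) ≈ 1.050757, so r/2 ≈ 0.0507566.
r ≈ 2·0.0507566 = 10.15133%.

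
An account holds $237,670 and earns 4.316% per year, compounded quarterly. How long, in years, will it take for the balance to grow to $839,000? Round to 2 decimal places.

29.38 years

We need (1 + 0.01079)^(4t) = 3.5301, so 4t = ln 3.5301 / ln 1.01079 ≈ 117.5274.
t ≈ 117.5274/4 = 29.3818 years.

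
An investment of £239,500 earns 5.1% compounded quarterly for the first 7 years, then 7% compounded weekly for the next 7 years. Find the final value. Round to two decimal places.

Phase 1: 239,500·(1 + 0.01275)^28 ≈ 341,482.5924.
Phase 2: 341,482.5924·(1 + 0.07/52)^364 ≈ 557,223.9321.

£557,223.93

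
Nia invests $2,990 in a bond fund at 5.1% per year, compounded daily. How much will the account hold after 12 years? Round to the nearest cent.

$5,513.67

Periodic rate = 5.1%/365 = 0.000139726; periods = 365·12 = 4380.
A = 2,990·(1 + 0.051/365)^4380 ≈ 2,990·1.844037107 ≈ 5,513.6709.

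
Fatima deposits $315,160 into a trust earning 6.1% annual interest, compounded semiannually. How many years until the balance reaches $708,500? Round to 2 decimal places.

13.48 years

We need (1 + 0.0305)^(2t) = 2.2481, so 2t = ln 2.2481 / ln 1.0305 ≈ 26.9627.
t ≈ 26.9627/2 = 13.4813 years.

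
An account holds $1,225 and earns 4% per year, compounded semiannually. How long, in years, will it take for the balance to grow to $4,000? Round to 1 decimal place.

29.9 years

(1 + 0.02)^(2t) = 4,000/1,225 = 3.2653.
2t·ln(1 + 0.02) = ln(3.2653); 2t = 1.1834/0.0198026 ≈ 59.7574.
t ≈ 29.8787 years.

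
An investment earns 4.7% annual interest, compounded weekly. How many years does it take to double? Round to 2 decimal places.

14.75 years

(1 + 0.000903846)^(52t) = 2.
52t = ln 2 / ln(1 + 0.000903846) ≈ 0.69315/0.000903438 ≈ 767.2328.
t ≈ 14.7545.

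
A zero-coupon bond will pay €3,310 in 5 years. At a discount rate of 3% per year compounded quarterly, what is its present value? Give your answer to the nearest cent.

Periodic rate = 3%/4 = 0.0075; 20 periods.
P = 3,310/(1 + 0.0075)^20 ≈ 3,310/1.161184142 ≈ 2,850.5384.

€2,850.54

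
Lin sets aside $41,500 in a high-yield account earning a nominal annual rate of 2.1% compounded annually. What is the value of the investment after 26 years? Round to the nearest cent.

Growth factor = (1 + 0.021)^26 ≈ 1.7166007355.
A ≈ 41,500 × 1.7166007355 ≈ 71,238.9305.

$71,238.93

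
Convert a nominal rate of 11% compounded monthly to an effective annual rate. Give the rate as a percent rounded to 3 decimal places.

11.572%

EAR = (1 + 11%/12)^12 − 1 = (1 + 0.00916667)^12 − 1.
(1 + 0.00916667)^12 ≈ 1.115719, so EAR ≈ 11.57188%.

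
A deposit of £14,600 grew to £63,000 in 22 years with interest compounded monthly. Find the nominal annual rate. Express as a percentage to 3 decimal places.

The 264-period growth factor is 63,000/14,600 = 4.31507.
r/12 = 4.31507^(1/264) − 1 ≈ 0.00555367, so r ≈ 12·0.00555367 = 6.66441%.

6.664%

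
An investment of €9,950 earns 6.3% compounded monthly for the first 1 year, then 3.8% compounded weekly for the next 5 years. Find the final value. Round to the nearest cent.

€12,811.44

After 1 years at 6.3%: 9,950 × 1.0648513389 ≈ 10,595.2708.
Then 5 years at 3.8%: 10,595.2708 × 1.2091656916 ≈ 12,811.4380.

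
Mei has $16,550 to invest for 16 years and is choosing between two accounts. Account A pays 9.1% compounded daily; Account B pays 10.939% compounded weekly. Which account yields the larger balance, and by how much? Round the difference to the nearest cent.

Account B, by $24,120.30

A: (1 + 0.091/365)^5840 ≈ 4.2879918744, so 16,550 × 4.2879918744 ≈ 70,966.2655.
B: (1 + 0.10939/52)^832 ≈ 5.7454120283, so 16,550 × 5.7454120283 ≈ 95,086.5691.
Difference ≈ 24,120.3035 in favor of B.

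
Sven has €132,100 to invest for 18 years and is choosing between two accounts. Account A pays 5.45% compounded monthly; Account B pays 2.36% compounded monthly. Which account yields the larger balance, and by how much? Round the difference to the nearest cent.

Account A, by €149,610.96

Account A growth factor: (1 + 0.0545/12)^216 ≈ 2.66120501814; balance ≈ 351,545.1829.
Account B growth factor: (1 + 0.0236/12)^216 ≈ 1.52864668881; balance ≈ 201,934.2276.
Account A is larger by 149,610.9553.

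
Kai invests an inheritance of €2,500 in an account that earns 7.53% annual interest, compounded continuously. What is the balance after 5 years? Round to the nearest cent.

€3,642.94

A = P·e^(rt) = 2,500·e^(0.0753·5) = 2,500·e^0.3765.
e^0.3765 ≈ 1.457175539, so A ≈ 3,642.9388.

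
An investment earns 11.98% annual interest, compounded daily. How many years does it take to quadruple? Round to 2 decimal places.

(1 + 0.000328219)^(365t) = 4.
365t = ln 4 / ln(1 + 0.000328219) ≈ 1.3863/0.000328165 ≈ 4224.3779.
t ≈ 11.5736.

11.57 years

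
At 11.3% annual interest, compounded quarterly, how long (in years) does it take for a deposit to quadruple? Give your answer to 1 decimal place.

(1 + 0.02825)^(4t) = 4.
4t = ln 4 / ln(1 + 0.02825) ≈ 1.3863/0.0278583 ≈ 49.7623.
t ≈ 12.4406.

12.4 years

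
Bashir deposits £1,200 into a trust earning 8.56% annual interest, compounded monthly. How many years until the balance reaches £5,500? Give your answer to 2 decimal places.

17.85 years

(1 + 0.00713333)^(12t) = 5,500/1,200 = 4.5833.
12t·ln(1 + 0.00713333) = ln(4.5833); 12t = 1.5224/0.00710801 ≈ 214.1846.
t ≈ 17.8487 years.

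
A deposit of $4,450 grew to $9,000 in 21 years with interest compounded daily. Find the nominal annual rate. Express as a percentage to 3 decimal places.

3.354%

(1 + r/365)^7665 = 9,000/4,450 = 2.02247.
1 + r/365 = 2.02247^(1/7665) ≈ 1.000092, so r/365 ≈ 0.0000918921.
r ≈ 365·0.0000918921 = 3.35406%.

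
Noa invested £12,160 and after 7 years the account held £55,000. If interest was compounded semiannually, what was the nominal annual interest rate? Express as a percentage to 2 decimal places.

22.76%

(1 + r/2)^14 = 55,000/12,160 = 4.52303.
1 + r/2 = 4.52303^(1/14) ≈ 1.113823, so r/2 ≈ 0.113823.
r ≈ 2·0.113823 = 22.76469%.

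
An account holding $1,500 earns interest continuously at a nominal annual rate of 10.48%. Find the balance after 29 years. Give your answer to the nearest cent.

$31,332.79

A = P·e^(rt) = 1,500·e^(0.1048·29) = 1,500·e^3.0392.
e^3.0392 ≈ 20.888525728, so A ≈ 31,332.7886.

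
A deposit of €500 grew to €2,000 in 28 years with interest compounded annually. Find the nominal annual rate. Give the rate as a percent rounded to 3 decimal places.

(1 + r)^28 = 2,000/500 = 4.
1 + r = 4^(1/28) ≈ 1.050757, so r ≈ 0.0507566.
r ≈ 5.07566%.

5.076%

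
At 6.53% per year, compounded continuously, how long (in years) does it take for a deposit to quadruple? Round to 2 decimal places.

21.23 years

e^(0.0653t) = 4, so 0.0653t = ln 4 ≈ 1.3863.
t ≈ 1.3863/0.0653 ≈ 21.2296.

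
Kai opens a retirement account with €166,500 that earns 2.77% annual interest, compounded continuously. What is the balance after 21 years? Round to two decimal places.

A = P·e^(rt) = 166,500·e^(0.0277·21) = 166,500·e^0.5817.
e^0.5817 ≈ 1.78907727837, so A ≈ 297,881.3668.

€297,881.37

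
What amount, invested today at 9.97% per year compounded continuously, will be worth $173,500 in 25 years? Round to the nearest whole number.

$14,349

P = A·e^(−rt) = 173,500·e^(−2.4925).
e^(−2.4925) ≈ 0.0827029505366, so P ≈ 14,348.9619.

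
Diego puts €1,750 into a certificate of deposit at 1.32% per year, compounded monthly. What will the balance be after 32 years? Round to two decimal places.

€2,669.21

Growth factor = (1 + 0.0011)^384 ≈ 1.525264519.
A ≈ 1,750 × 1.525264519 ≈ 2,669.2129.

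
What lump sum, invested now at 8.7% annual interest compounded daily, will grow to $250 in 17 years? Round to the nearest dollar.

$57

Periodic rate = 8.7%/365 = 0.000238356; 6205 periods.
P = 250/(1 + 0.087/365)^6205 ≈ 250/4.38778158 ≈ 56.9764.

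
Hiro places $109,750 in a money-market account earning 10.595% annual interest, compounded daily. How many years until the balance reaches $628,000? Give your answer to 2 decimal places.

16.47 years

We need (1 + 0.000290274)^(365t) = 5.7221, so 365t = ln 5.7221 / ln 1.00029 ≈ 6010.1436.
t ≈ 6010.1436/365 = 16.4661 years.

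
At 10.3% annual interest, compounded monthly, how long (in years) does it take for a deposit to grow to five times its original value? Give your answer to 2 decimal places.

15.69 years

(1 + 0.00858333)^(12t) = 5.
12t = ln 5 / ln(1 + 0.00858333) ≈ 1.6094/0.00854671 ≈ 188.3109.
t ≈ 15.6926.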